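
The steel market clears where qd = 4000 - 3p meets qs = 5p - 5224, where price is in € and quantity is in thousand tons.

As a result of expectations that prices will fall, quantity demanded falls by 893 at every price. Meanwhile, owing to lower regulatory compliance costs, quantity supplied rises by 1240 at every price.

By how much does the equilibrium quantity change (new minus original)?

-93.125

Initially, 4000 - 3p = 5p - 5224, so 9224 = 8p and p = 1153, q = 541.
After the shift, demand is qd = 3107 - 3p and supply is qs = 5p - 3984.
Clearing the new market: 3107 - 3p = 5p - 3984, so p = 886.375 and q = 447.875.
Δq = 447.875 − 541 = -93.125.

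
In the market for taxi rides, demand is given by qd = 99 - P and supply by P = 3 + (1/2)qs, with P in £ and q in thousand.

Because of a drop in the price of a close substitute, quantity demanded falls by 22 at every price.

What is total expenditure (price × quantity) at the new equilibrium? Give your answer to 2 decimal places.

Original equilibrium: 99 - P = 2P - 6 gives 105 = 3P, so P = 35 and q = 64.
The new curves are qd = 77 - P (demand) and qs = 2P - 6 (supply).
Clearing the new market: 77 - P = 2P - 6, so P = 83/3 ≈ 27.6667 and q = 148/3 ≈ 49.3333.
New expenditure = 27.6667 × 49.3333 = 1364.89.

1364.89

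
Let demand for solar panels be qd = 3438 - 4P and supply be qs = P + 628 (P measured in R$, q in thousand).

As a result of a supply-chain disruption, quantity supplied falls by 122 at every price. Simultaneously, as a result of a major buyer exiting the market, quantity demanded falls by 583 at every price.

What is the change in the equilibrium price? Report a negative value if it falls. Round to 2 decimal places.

-92.20

Before the shock: 3438 - 4P = P + 628 ⇒ 2810 = 5P ⇒ P = 562, q = 1190.
After the shift, demand is qd = 2855 - 4P and supply is qs = P + 506.
Clearing the new market: 2855 - 4P = P + 506, so P = 469.8 and q = 975.8.
ΔP = 469.8 − 562 = -92.20.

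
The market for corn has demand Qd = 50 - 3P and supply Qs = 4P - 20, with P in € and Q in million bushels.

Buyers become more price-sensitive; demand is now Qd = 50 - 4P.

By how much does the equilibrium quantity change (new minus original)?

-5

Original equilibrium: 50 - 3P = 4P - 20 gives 70 = 7P, so P = 10 and Q = 20.
The shock moves the curves to Qd = 50 - 4P and Qs = 4P - 20.
Equate the new curves: 50 - 4P = 4P - 20, giving 70 = 8P, P = 8.75, Q = 15.
ΔQ = 15 − 20 = -5.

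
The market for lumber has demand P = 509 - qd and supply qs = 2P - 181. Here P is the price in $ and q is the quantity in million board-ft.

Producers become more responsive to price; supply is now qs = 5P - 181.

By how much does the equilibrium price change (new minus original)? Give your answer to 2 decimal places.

Initially, 509 - P = 2P - 181, so 690 = 3P and P = 230, q = 279.
The shock moves the curves to qd = 509 - P and qs = 5P - 181.
Setting them equal: 509 - P = 5P - 181 → 690 = 6P, so P = 115 and q = 394.
ΔP = 115 − 230 = -115.00.

-115.00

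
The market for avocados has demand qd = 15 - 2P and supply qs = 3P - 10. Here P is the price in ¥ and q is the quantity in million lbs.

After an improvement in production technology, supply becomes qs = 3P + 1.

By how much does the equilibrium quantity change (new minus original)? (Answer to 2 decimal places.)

+4.40

Initially, 15 - 2P = 3P - 10, so 25 = 5P and P = 5, q = 5.
The shock moves the curves to qd = 15 - 2P and qs = 3P + 1.
Equate the new curves: 15 - 2P = 3P + 1, giving 14 = 5P, P = 2.8, q = 9.4.
Δq = 9.4 − 5 = +4.40.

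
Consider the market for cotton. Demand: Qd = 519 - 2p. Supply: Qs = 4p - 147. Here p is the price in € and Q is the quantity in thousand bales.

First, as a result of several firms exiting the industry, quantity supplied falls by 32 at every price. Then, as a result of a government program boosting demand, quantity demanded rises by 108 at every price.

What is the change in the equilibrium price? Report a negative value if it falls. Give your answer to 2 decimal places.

Before the shock: 519 - 2p = 4p - 147 ⇒ 666 = 6p ⇒ p = 111, Q = 297.
The new curves are Qd = 627 - 2p (demand) and Qs = 4p - 179 (supply).
Clearing the new market: 627 - 2p = 4p - 179, so p = 403/3 ≈ 134.3333 and Q = 1075/3 ≈ 358.3333.
Δp = 134.3333 − 111 = +23.33.

+23.33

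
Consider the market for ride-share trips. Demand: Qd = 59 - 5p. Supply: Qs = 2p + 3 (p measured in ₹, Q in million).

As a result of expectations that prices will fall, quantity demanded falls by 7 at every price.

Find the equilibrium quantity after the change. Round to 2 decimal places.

17.00

Initially, 59 - 5p = 2p + 3, so 56 = 7p and p = 8, Q = 19.
After the shift, demand is Qd = 52 - 5p and supply is Qs = 2p + 3.
Clearing the new market: 52 - 5p = 2p + 3, so p = 7 and Q = 17.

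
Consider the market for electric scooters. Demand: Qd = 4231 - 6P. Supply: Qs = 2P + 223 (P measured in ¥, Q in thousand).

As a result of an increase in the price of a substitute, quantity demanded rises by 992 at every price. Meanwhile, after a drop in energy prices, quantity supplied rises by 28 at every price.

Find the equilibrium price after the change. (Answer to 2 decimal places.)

621.50

Original equilibrium: 4231 - 6P = 2P + 223 gives 4008 = 8P, so P = 501 and Q = 1225.
With the change applied: demand Qd = 5223 - 6P, supply Qs = 2P + 251.
Setting them equal: 5223 - 6P = 2P + 251 → 4972 = 8P, so P = 621.5 and Q = 1494.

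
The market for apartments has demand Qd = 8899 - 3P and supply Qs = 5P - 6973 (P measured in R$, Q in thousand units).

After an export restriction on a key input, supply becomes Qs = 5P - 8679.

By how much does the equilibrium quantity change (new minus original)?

-639.75

Before the shock: 8899 - 3P = 5P - 6973 ⇒ 15872 = 8P ⇒ P = 1984, Q = 2947.
After the shift, demand is Qd = 8899 - 3P and supply is Qs = 5P - 8679.
Equate the new curves: 8899 - 3P = 5P - 8679, giving 17578 = 8P, P = 2197.25, Q = 2307.25.
ΔQ = 2307.25 − 2947 = -639.75.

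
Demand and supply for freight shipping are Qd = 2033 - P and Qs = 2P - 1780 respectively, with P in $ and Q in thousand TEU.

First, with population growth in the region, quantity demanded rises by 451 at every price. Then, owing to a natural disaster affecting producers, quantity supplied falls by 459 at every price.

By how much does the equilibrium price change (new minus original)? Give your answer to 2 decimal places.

+303.33

Solve the original market: 2033 - P = 2P - 1780, hence P = 1271 and Q = 762.
The new curves are Qd = 2484 - P (demand) and Qs = 2P - 2239 (supply).
New equilibrium: 2484 - P = 2P - 2239 ⇒ 4723 = 3P ⇒ P = 4723/3 ≈ 1574.3333, Q = 2729/3 ≈ 909.6667.
ΔP = 1574.3333 − 1271 = +303.33.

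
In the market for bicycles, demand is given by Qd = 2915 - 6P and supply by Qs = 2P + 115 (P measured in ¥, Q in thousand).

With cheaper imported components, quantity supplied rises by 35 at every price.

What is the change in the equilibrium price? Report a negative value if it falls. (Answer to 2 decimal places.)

-4.38

Solve the original market: 2915 - 6P = 2P + 115, hence P = 350 and Q = 815.
The shock moves the curves to Qd = 2915 - 6P and Qs = 2P + 150.
New equilibrium: 2915 - 6P = 2P + 150 ⇒ 2765 = 8P ⇒ P = 345.625, Q = 841.25.
ΔP = 345.625 − 350 = -4.38.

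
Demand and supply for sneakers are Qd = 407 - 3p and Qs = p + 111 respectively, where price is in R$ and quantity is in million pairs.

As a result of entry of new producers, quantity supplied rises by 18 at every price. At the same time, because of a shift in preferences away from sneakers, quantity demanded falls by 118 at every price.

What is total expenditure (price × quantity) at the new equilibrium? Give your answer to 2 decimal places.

6760.00

Initially, 407 - 3p = p + 111, so 296 = 4p and p = 74, Q = 185.
With the change applied: demand Qd = 289 - 3p, supply Qs = p + 129.
Equate the new curves: 289 - 3p = p + 129, giving 160 = 4p, p = 40, Q = 169.
New expenditure = 40 × 169 = 6760.00.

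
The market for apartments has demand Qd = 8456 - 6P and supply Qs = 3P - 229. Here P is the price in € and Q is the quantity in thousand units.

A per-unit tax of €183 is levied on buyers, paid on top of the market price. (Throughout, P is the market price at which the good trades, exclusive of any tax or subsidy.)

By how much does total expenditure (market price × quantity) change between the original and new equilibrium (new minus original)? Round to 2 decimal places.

-633790.00

Solve the original market: 8456 - 6P = 3P - 229, hence P = 965 and Q = 2666.
Since buyers pay the price plus the tax, the effective demand curve becomes Qd = 7358 - 6P.
Clearing the new market: 7358 - 6P = 3P - 229, so P = 843 and Q = 2300.
Expenditure moves from 965×2666 = 2572690 to 843×2300 = 1938900; change = -633790.00.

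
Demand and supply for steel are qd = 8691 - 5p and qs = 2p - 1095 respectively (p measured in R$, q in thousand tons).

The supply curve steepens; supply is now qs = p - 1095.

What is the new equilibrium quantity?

536

Original equilibrium: 8691 - 5p = 2p - 1095 gives 9786 = 7p, so p = 1398 and q = 1701.
With the change applied: demand qd = 8691 - 5p, supply qs = p - 1095.
Clearing the new market: 8691 - 5p = p - 1095, so p = 1631 and q = 536.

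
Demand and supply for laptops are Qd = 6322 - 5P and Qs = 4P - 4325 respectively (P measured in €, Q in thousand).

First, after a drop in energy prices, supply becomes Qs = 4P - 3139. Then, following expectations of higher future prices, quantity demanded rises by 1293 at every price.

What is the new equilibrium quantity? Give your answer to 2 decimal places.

1640.56

Original equilibrium: 6322 - 5P = 4P - 4325 gives 10647 = 9P, so P = 1183 and Q = 407.
The new curves are Qd = 7615 - 5P (demand) and Qs = 4P - 3139 (supply).
New equilibrium: 7615 - 5P = 4P - 3139 ⇒ 10754 = 9P ⇒ P = 10754/9 ≈ 1194.8889, Q = 14765/9 ≈ 1640.5556.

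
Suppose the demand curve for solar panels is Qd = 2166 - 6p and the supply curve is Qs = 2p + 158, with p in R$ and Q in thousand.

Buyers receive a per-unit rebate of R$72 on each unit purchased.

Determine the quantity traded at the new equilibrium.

Before the shock: 2166 - 6p = 2p + 158 ⇒ 2008 = 8p ⇒ p = 251, Q = 660.
Since buyers' out-of-pocket price is the market price minus the rebate, the effective demand curve becomes Qd = 2598 - 6p.
Equate the new curves: 2598 - 6p = 2p + 158, giving 2440 = 8p, p = 305, Q = 768.

768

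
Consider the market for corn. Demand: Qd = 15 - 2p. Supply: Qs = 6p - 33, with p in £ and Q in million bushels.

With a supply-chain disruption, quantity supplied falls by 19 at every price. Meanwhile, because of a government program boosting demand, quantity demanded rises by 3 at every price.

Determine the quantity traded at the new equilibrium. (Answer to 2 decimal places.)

Initially, 15 - 2p = 6p - 33, so 48 = 8p and p = 6, Q = 3.
The shock moves the curves to Qd = 18 - 2p and Qs = 6p - 52.
New equilibrium: 18 - 2p = 6p - 52 ⇒ 70 = 8p ⇒ p = 8.75, Q = 0.5.

0.50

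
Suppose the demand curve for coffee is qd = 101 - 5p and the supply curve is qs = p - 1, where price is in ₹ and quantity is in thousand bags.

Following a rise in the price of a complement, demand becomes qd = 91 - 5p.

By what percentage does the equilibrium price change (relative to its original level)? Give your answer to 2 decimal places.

-9.80

Solve the original market: 101 - 5p = p - 1, hence p = 17 and q = 16.
The shock moves the curves to qd = 91 - 5p and qs = p - 1.
Clearing the new market: 91 - 5p = p - 1, so p = 46/3 ≈ 15.3333 and q = 43/3 ≈ 14.3333.
%Δp = (15.3333 − 17) / 17 × 100 = -9.80%.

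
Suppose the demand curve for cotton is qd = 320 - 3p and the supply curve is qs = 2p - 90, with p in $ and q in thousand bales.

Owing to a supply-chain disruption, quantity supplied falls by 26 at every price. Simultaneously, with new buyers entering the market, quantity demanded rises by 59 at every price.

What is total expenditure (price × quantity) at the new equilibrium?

Before the shock: 320 - 3p = 2p - 90 ⇒ 410 = 5p ⇒ p = 82, q = 74.
The new curves are qd = 379 - 3p (demand) and qs = 2p - 116 (supply).
Equate the new curves: 379 - 3p = 2p - 116, giving 495 = 5p, p = 99, q = 82.
New expenditure = 99 × 82 = 8118.

8118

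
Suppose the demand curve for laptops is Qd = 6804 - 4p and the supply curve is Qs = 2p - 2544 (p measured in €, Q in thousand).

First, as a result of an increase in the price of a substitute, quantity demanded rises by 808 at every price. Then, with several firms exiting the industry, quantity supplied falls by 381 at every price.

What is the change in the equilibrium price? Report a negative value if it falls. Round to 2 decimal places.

Before the shock: 6804 - 4p = 2p - 2544 ⇒ 9348 = 6p ⇒ p = 1558, Q = 572.
The shock moves the curves to Qd = 7612 - 4p and Qs = 2p - 2925.
New equilibrium: 7612 - 4p = 2p - 2925 ⇒ 10537 = 6p ⇒ p = 10537/6 ≈ 1756.1667, Q = 1762/3 ≈ 587.3333.
Δp = 1756.1667 − 1558 = +198.17.

+198.17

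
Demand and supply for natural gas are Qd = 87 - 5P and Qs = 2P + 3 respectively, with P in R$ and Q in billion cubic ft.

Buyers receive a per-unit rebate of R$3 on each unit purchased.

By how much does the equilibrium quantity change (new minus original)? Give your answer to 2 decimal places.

Before the shock: 87 - 5P = 2P + 3 ⇒ 84 = 7P ⇒ P = 12, Q = 27.
Since buyers' out-of-pocket price is the market price minus the rebate, the effective demand curve becomes Qd = 102 - 5P.
New equilibrium: 102 - 5P = 2P + 3 ⇒ 99 = 7P ⇒ P = 99/7 ≈ 14.1429, Q = 219/7 ≈ 31.2857.
ΔQ = 31.2857 − 27 = +4.29.

+4.29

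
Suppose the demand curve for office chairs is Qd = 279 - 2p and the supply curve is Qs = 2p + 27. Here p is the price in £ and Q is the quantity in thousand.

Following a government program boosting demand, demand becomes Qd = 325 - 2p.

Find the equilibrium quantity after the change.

176

Original equilibrium: 279 - 2p = 2p + 27 gives 252 = 4p, so p = 63 and Q = 153.
After the shift, demand is Qd = 325 - 2p and supply is Qs = 2p + 27.
Clearing the new market: 325 - 2p = 2p + 27, so p = 74.5 and Q = 176.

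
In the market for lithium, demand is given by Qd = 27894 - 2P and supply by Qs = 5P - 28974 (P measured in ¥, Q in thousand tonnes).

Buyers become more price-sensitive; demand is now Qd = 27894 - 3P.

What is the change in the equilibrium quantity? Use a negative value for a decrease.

-5077.5

Original equilibrium: 27894 - 2P = 5P - 28974 gives 56868 = 7P, so P = 8124 and Q = 11646.
The shock moves the curves to Qd = 27894 - 3P and Qs = 5P - 28974.
New equilibrium: 27894 - 3P = 5P - 28974 ⇒ 56868 = 8P ⇒ P = 7108.5, Q = 6568.5.
ΔQ = 6568.5 − 11646 = -5077.5.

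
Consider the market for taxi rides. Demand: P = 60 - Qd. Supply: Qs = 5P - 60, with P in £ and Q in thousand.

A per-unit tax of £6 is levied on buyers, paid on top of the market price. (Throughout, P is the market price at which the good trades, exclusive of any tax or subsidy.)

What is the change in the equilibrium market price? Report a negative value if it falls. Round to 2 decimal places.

-1.00

Initially, 60 - P = 5P - 60, so 120 = 6P and P = 20, Q = 40.
Since buyers pay the price plus the tax, the effective demand curve becomes Qd = 54 - P.
New equilibrium: 54 - P = 5P - 60 ⇒ 114 = 6P ⇒ P = 19, Q = 35.
ΔP = 19 − 20 = -1.00.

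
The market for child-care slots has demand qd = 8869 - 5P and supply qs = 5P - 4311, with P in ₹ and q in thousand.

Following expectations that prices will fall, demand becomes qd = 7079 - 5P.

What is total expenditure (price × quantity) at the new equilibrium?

Before the shock: 8869 - 5P = 5P - 4311 ⇒ 13180 = 10P ⇒ P = 1318, q = 2279.
The shock moves the curves to qd = 7079 - 5P and qs = 5P - 4311.
Setting them equal: 7079 - 5P = 5P - 4311 → 11390 = 10P, so P = 1139 and q = 1384.
New expenditure = 1139 × 1384 = 1576376.

1576376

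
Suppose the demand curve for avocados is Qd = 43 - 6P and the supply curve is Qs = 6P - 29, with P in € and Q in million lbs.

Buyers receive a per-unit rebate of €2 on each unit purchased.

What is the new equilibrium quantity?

13

Original equilibrium: 43 - 6P = 6P - 29 gives 72 = 12P, so P = 6 and Q = 7.
Since buyers' out-of-pocket price is the market price minus the rebate, the effective demand curve becomes Qd = 55 - 6P.
New equilibrium: 55 - 6P = 6P - 29 ⇒ 84 = 12P ⇒ P = 7, Q = 13.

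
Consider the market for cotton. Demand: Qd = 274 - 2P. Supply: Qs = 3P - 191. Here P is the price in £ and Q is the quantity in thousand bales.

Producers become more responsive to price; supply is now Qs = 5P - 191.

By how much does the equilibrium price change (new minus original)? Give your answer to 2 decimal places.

-26.57

Original equilibrium: 274 - 2P = 3P - 191 gives 465 = 5P, so P = 93 and Q = 88.
With the change applied: demand Qd = 274 - 2P, supply Qs = 5P - 191.
New equilibrium: 274 - 2P = 5P - 191 ⇒ 465 = 7P ⇒ P = 465/7 ≈ 66.4286, Q = 988/7 ≈ 141.1429.
ΔP = 66.4286 − 93 = -26.57.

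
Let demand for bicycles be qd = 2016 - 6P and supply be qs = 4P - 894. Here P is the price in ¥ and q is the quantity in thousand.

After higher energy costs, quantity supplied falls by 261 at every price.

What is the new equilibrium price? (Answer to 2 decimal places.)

Before the shock: 2016 - 6P = 4P - 894 ⇒ 2910 = 10P ⇒ P = 291, q = 270.
After the shift, demand is qd = 2016 - 6P and supply is qs = 4P - 1155.
Setting them equal: 2016 - 6P = 4P - 1155 → 3171 = 10P, so P = 317.1 and q = 113.4.

317.10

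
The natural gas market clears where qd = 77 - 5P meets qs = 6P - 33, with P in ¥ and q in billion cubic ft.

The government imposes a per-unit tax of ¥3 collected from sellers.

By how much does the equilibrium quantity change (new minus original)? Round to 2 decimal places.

Initially, 77 - 5P = 6P - 33, so 110 = 11P and P = 10, q = 27.
Since sellers keep the price net of the tax, the effective supply curve becomes qs = 6P - 51.
New equilibrium: 77 - 5P = 6P - 51 ⇒ 128 = 11P ⇒ P = 128/11 ≈ 11.6364, q = 207/11 ≈ 18.8182.
Δq = 18.8182 − 27 = -8.18.

-8.18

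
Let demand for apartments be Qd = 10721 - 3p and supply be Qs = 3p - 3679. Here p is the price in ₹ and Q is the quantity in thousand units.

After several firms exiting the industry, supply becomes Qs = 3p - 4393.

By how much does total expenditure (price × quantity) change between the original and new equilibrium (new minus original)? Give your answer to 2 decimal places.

-480284.00

Initially, 10721 - 3p = 3p - 3679, so 14400 = 6p and p = 2400, Q = 3521.
After the shift, demand is Qd = 10721 - 3p and supply is Qs = 3p - 4393.
New equilibrium: 10721 - 3p = 3p - 4393 ⇒ 15114 = 6p ⇒ p = 2519, Q = 3164.
Expenditure moves from 2400×3521 = 8450400 to 2519×3164 = 7970116; change = -480284.00.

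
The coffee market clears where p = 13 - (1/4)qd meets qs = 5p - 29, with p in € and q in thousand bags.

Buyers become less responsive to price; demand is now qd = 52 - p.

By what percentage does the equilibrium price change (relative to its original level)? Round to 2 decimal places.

Before the shock: 52 - 4p = 5p - 29 ⇒ 81 = 9p ⇒ p = 9, q = 16.
After the shift, demand is qd = 52 - p and supply is qs = 5p - 29.
New equilibrium: 52 - p = 5p - 29 ⇒ 81 = 6p ⇒ p = 13.5, q = 38.5.
%Δp = (13.5 − 9) / 9 × 100 = +50.00%.

+50.00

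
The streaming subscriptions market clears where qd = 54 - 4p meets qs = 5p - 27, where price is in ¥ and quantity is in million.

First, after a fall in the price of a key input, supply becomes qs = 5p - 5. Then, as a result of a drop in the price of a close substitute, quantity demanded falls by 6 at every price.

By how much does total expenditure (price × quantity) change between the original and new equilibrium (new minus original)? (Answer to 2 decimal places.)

-18.05

Solve the original market: 54 - 4p = 5p - 27, hence p = 9 and q = 18.
With the change applied: demand qd = 48 - 4p, supply qs = 5p - 5.
New equilibrium: 48 - 4p = 5p - 5 ⇒ 53 = 9p ⇒ p = 53/9 ≈ 5.8889, q = 220/9 ≈ 24.4444.
Expenditure moves from 9×18 = 162 to 5.8889×24.4444 = 143.9506; change = -18.05.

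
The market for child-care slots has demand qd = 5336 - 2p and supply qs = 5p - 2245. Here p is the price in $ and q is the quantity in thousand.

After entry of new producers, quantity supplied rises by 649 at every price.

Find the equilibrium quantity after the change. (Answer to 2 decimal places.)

Initially, 5336 - 2p = 5p - 2245, so 7581 = 7p and p = 1083, q = 3170.
With the change applied: demand qd = 5336 - 2p, supply qs = 5p - 1596.
New equilibrium: 5336 - 2p = 5p - 1596 ⇒ 6932 = 7p ⇒ p = 6932/7 ≈ 990.2857, q = 23488/7 ≈ 3355.4286.

3355.43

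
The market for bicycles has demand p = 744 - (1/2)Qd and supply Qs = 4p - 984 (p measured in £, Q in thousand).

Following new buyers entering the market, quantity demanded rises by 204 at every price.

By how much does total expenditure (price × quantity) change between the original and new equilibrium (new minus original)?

Initially, 1488 - 2p = 4p - 984, so 2472 = 6p and p = 412, Q = 664.
With the change applied: demand Qd = 1692 - 2p, supply Qs = 4p - 984.
Clearing the new market: 1692 - 2p = 4p - 984, so p = 446 and Q = 800.
Expenditure moves from 412×664 = 273568 to 446×800 = 356800; change = +83232.

+83232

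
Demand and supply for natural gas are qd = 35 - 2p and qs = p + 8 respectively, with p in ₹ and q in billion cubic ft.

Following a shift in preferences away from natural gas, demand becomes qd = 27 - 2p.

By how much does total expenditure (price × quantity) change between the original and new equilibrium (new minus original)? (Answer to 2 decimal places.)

Initially, 35 - 2p = p + 8, so 27 = 3p and p = 9, q = 17.
The shock moves the curves to qd = 27 - 2p and qs = p + 8.
Clearing the new market: 27 - 2p = p + 8, so p = 19/3 ≈ 6.3333 and q = 43/3 ≈ 14.3333.
Expenditure moves from 9×17 = 153 to 6.3333×14.3333 = 90.7778; change = -62.22.

-62.22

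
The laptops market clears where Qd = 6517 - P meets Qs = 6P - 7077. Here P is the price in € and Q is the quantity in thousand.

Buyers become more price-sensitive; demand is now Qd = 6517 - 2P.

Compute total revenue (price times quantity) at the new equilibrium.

5299111.125

Solve the original market: 6517 - P = 6P - 7077, hence P = 1942 and Q = 4575.
The shock moves the curves to Qd = 6517 - 2P and Qs = 6P - 7077.
Equate the new curves: 6517 - 2P = 6P - 7077, giving 13594 = 8P, P = 1699.25, Q = 3118.5.
New expenditure = 1699.25 × 3118.5 = 5299111.125.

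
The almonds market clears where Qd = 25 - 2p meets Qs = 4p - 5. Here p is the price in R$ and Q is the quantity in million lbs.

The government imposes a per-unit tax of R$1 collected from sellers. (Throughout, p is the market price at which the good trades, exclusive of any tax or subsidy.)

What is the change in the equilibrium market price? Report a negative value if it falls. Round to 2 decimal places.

+0.67

Solve the original market: 25 - 2p = 4p - 5, hence p = 5 and Q = 15.
Since sellers keep the price net of the tax, the effective supply curve becomes Qs = 4p - 9.
Equate the new curves: 25 - 2p = 4p - 9, giving 34 = 6p, p = 17/3 ≈ 5.6667, Q = 41/3 ≈ 13.6667.
Δp = 5.6667 − 5 = +0.67.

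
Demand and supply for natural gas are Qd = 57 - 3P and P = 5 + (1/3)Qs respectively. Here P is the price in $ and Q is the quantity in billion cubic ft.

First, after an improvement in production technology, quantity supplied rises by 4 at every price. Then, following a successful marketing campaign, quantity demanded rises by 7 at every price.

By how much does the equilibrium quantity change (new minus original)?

Initially, 57 - 3P = 3P - 15, so 72 = 6P and P = 12, Q = 21.
The shock moves the curves to Qd = 64 - 3P and Qs = 3P - 11.
New equilibrium: 64 - 3P = 3P - 11 ⇒ 75 = 6P ⇒ P = 12.5, Q = 26.5.
ΔQ = 26.5 − 21 = +5.5.

+5.5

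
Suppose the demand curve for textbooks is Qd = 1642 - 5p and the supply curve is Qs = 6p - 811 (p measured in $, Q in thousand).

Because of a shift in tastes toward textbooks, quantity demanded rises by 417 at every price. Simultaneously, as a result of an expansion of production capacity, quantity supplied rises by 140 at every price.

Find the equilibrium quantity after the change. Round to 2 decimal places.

818.09

Initially, 1642 - 5p = 6p - 811, so 2453 = 11p and p = 223, Q = 527.
The shock moves the curves to Qd = 2059 - 5p and Qs = 6p - 671.
Clearing the new market: 2059 - 5p = 6p - 671, so p = 2730/11 ≈ 248.1818 and Q = 8999/11 ≈ 818.0909.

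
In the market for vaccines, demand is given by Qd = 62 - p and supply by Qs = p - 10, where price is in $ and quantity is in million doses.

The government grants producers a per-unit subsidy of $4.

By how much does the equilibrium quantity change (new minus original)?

Initially, 62 - p = p - 10, so 72 = 2p and p = 36, Q = 26.
Since sellers receive the price plus the subsidy, the effective supply curve becomes Qs = p - 6.
Equate the new curves: 62 - p = p - 6, giving 68 = 2p, p = 34, Q = 28.
ΔQ = 28 − 26 = +2.

+2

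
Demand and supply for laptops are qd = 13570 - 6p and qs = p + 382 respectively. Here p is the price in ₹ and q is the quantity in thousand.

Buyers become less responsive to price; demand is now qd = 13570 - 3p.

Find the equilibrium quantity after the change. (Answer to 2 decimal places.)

Initially, 13570 - 6p = p + 382, so 13188 = 7p and p = 1884, q = 2266.
With the change applied: demand qd = 13570 - 3p, supply qs = p + 382.
Equate the new curves: 13570 - 3p = p + 382, giving 13188 = 4p, p = 3297, q = 3679.

3679.00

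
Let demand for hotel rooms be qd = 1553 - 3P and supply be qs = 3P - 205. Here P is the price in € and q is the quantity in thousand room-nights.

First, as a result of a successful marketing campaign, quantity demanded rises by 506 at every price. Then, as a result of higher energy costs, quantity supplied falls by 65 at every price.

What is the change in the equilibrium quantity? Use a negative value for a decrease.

Original equilibrium: 1553 - 3P = 3P - 205 gives 1758 = 6P, so P = 293 and q = 674.
With the change applied: demand qd = 2059 - 3P, supply qs = 3P - 270.
Clearing the new market: 2059 - 3P = 3P - 270, so P = 2329/6 ≈ 388.1667 and q = 894.5.
Δq = 894.5 − 674 = +220.5.

+220.5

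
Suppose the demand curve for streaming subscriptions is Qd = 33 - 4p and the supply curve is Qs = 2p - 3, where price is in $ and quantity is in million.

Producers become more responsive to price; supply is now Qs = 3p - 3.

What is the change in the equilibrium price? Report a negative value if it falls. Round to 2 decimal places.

-0.86

Original equilibrium: 33 - 4p = 2p - 3 gives 36 = 6p, so p = 6 and Q = 9.
The shock moves the curves to Qd = 33 - 4p and Qs = 3p - 3.
Setting them equal: 33 - 4p = 3p - 3 → 36 = 7p, so p = 36/7 ≈ 5.1429 and Q = 87/7 ≈ 12.4286.
Δp = 5.1429 − 6 = -0.86.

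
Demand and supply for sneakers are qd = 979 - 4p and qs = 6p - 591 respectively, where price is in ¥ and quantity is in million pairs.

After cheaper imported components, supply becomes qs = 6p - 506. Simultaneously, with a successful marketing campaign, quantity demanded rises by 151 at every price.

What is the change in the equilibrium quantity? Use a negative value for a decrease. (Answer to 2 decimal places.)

Before the shock: 979 - 4p = 6p - 591 ⇒ 1570 = 10p ⇒ p = 157, q = 351.
The new curves are qd = 1130 - 4p (demand) and qs = 6p - 506 (supply).
Clearing the new market: 1130 - 4p = 6p - 506, so p = 163.6 and q = 475.6.
Δq = 475.6 − 351 = +124.60.

+124.60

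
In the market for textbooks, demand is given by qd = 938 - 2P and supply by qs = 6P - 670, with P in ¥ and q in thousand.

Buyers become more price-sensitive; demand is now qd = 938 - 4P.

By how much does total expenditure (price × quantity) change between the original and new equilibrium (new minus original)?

Original equilibrium: 938 - 2P = 6P - 670 gives 1608 = 8P, so P = 201 and q = 536.
After the shift, demand is qd = 938 - 4P and supply is qs = 6P - 670.
New equilibrium: 938 - 4P = 6P - 670 ⇒ 1608 = 10P ⇒ P = 160.8, q = 294.8.
Expenditure moves from 201×536 = 107736 to 160.8×294.8 = 47403.84; change = -60332.16.

-60332.16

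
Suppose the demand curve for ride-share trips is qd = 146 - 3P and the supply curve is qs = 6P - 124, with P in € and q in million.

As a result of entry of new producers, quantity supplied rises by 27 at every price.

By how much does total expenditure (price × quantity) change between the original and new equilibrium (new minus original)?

+75

Solve the original market: 146 - 3P = 6P - 124, hence P = 30 and q = 56.
The new curves are qd = 146 - 3P (demand) and qs = 6P - 97 (supply).
New equilibrium: 146 - 3P = 6P - 97 ⇒ 243 = 9P ⇒ P = 27, q = 65.
Expenditure moves from 30×56 = 1680 to 27×65 = 1755; change = +75.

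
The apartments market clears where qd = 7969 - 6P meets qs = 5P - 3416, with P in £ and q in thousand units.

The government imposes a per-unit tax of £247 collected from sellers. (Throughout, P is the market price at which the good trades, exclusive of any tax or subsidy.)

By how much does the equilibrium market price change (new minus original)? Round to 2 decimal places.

Original equilibrium: 7969 - 6P = 5P - 3416 gives 11385 = 11P, so P = 1035 and q = 1759.
Since sellers keep the price net of the tax, the effective supply curve becomes qs = 5P - 4651.
Equate the new curves: 7969 - 6P = 5P - 4651, giving 12620 = 11P, P = 12620/11 ≈ 1147.2727, q = 11939/11 ≈ 1085.3636.
ΔP = 1147.2727 − 1035 = +112.27.

+112.27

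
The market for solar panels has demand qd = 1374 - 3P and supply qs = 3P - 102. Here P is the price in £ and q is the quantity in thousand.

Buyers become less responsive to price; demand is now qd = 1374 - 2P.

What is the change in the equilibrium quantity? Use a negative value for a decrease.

+147.6

Solve the original market: 1374 - 3P = 3P - 102, hence P = 246 and q = 636.
The new curves are qd = 1374 - 2P (demand) and qs = 3P - 102 (supply).
Clearing the new market: 1374 - 2P = 3P - 102, so P = 295.2 and q = 783.6.
Δq = 783.6 − 636 = +147.6.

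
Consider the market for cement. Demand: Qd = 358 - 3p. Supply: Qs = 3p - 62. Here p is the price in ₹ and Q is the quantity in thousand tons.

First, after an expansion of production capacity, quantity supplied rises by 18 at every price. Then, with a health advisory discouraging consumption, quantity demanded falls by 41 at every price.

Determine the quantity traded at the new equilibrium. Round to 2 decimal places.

136.50

Original equilibrium: 358 - 3p = 3p - 62 gives 420 = 6p, so p = 70 and Q = 148.
After the shift, demand is Qd = 317 - 3p and supply is Qs = 3p - 44.
New equilibrium: 317 - 3p = 3p - 44 ⇒ 361 = 6p ⇒ p = 361/6 ≈ 60.1667, Q = 136.5.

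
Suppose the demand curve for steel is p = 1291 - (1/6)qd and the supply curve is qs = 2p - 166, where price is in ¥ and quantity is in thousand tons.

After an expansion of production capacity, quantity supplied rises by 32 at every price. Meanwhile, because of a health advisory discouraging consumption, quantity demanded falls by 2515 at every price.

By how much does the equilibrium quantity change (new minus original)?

-604.75

Original equilibrium: 7746 - 6p = 2p - 166 gives 7912 = 8p, so p = 989 and q = 1812.
With the change applied: demand qd = 5231 - 6p, supply qs = 2p - 134.
Setting them equal: 5231 - 6p = 2p - 134 → 5365 = 8p, so p = 670.625 and q = 1207.25.
Δq = 1207.25 − 1812 = -604.75.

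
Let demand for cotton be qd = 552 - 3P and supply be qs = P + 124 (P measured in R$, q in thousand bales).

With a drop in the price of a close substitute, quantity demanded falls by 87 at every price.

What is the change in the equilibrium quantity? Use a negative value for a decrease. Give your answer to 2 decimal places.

Initially, 552 - 3P = P + 124, so 428 = 4P and P = 107, q = 231.
The new curves are qd = 465 - 3P (demand) and qs = P + 124 (supply).
Equate the new curves: 465 - 3P = P + 124, giving 341 = 4P, P = 85.25, q = 209.25.
Δq = 209.25 − 231 = -21.75.

-21.75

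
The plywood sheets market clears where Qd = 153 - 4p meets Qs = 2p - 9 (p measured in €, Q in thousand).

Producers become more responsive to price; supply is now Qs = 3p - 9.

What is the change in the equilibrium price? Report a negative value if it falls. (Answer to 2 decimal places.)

Original equilibrium: 153 - 4p = 2p - 9 gives 162 = 6p, so p = 27 and Q = 45.
The new curves are Qd = 153 - 4p (demand) and Qs = 3p - 9 (supply).
Clearing the new market: 153 - 4p = 3p - 9, so p = 162/7 ≈ 23.1429 and Q = 423/7 ≈ 60.4286.
Δp = 23.1429 − 27 = -3.86.

-3.86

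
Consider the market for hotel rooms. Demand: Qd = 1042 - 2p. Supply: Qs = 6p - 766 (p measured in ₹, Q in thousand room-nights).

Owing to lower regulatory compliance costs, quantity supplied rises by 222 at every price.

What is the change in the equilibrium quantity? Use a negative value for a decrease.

Solve the original market: 1042 - 2p = 6p - 766, hence p = 226 and Q = 590.
With the change applied: demand Qd = 1042 - 2p, supply Qs = 6p - 544.
Clearing the new market: 1042 - 2p = 6p - 544, so p = 198.25 and Q = 645.5.
ΔQ = 645.5 − 590 = +55.5.

+55.5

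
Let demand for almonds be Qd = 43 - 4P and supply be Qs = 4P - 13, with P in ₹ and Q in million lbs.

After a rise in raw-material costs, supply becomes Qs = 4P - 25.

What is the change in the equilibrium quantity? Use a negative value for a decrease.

-6

Initially, 43 - 4P = 4P - 13, so 56 = 8P and P = 7, Q = 15.
The shock moves the curves to Qd = 43 - 4P and Qs = 4P - 25.
Setting them equal: 43 - 4P = 4P - 25 → 68 = 8P, so P = 8.5 and Q = 9.
ΔQ = 9 − 15 = -6.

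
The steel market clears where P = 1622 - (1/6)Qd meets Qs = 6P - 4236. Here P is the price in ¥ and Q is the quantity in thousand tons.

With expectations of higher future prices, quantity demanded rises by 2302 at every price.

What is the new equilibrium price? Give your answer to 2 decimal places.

Initially, 9732 - 6P = 6P - 4236, so 13968 = 12P and P = 1164, Q = 2748.
The new curves are Qd = 12034 - 6P (demand) and Qs = 6P - 4236 (supply).
Setting them equal: 12034 - 6P = 6P - 4236 → 16270 = 12P, so P = 8135/6 ≈ 1355.8333 and Q = 3899.

1355.83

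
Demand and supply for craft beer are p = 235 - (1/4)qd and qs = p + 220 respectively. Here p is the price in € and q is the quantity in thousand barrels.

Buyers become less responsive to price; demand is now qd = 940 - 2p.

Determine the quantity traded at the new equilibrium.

460

Before the shock: 940 - 4p = p + 220 ⇒ 720 = 5p ⇒ p = 144, q = 364.
The new curves are qd = 940 - 2p (demand) and qs = p + 220 (supply).
New equilibrium: 940 - 2p = p + 220 ⇒ 720 = 3p ⇒ p = 240, q = 460.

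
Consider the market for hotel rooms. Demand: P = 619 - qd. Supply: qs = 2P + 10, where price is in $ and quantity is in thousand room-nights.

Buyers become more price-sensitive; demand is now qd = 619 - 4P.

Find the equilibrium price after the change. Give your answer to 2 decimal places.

Initially, 619 - P = 2P + 10, so 609 = 3P and P = 203, q = 416.
With the change applied: demand qd = 619 - 4P, supply qs = 2P + 10.
Setting them equal: 619 - 4P = 2P + 10 → 609 = 6P, so P = 101.5 and q = 213.

101.50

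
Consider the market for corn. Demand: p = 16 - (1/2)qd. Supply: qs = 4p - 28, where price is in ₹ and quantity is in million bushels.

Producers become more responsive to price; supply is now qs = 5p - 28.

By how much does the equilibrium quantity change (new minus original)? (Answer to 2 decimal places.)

Before the shock: 32 - 2p = 4p - 28 ⇒ 60 = 6p ⇒ p = 10, q = 12.
With the change applied: demand qd = 32 - 2p, supply qs = 5p - 28.
Clearing the new market: 32 - 2p = 5p - 28, so p = 60/7 ≈ 8.5714 and q = 104/7 ≈ 14.8571.
Δq = 14.8571 − 12 = +2.86.

+2.86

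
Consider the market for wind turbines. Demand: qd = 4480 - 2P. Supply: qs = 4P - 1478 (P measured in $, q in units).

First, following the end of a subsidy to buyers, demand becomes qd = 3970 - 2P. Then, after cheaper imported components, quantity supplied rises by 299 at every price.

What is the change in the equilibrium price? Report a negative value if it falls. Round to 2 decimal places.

-134.83

Original equilibrium: 4480 - 2P = 4P - 1478 gives 5958 = 6P, so P = 993 and q = 2494.
With the change applied: demand qd = 3970 - 2P, supply qs = 4P - 1179.
Setting them equal: 3970 - 2P = 4P - 1179 → 5149 = 6P, so P = 5149/6 ≈ 858.1667 and q = 6761/3 ≈ 2253.6667.
ΔP = 858.1667 − 993 = -134.83.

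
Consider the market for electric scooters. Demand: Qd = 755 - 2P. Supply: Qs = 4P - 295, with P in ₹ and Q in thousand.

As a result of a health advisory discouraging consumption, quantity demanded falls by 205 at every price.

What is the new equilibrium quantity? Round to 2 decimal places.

Solve the original market: 755 - 2P = 4P - 295, hence P = 175 and Q = 405.
The shock moves the curves to Qd = 550 - 2P and Qs = 4P - 295.
Equate the new curves: 550 - 2P = 4P - 295, giving 845 = 6P, P = 845/6 ≈ 140.8333, Q = 805/3 ≈ 268.3333.

268.33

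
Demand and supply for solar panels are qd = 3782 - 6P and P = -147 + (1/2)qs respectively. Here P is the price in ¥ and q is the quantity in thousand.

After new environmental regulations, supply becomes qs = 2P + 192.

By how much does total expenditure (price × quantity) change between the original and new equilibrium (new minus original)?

Initially, 3782 - 6P = 2P + 294, so 3488 = 8P and P = 436, q = 1166.
After the shift, demand is qd = 3782 - 6P and supply is qs = 2P + 192.
New equilibrium: 3782 - 6P = 2P + 192 ⇒ 3590 = 8P ⇒ P = 448.75, q = 1089.5.
Expenditure moves from 436×1166 = 508376 to 448.75×1089.5 = 488913.125; change = -19462.875.

-19462.875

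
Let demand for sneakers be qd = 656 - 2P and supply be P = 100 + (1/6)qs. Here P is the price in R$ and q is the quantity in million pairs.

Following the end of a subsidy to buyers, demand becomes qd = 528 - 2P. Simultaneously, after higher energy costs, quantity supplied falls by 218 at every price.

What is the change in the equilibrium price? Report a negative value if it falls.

+11.25

Original equilibrium: 656 - 2P = 6P - 600 gives 1256 = 8P, so P = 157 and q = 342.
After the shift, demand is qd = 528 - 2P and supply is qs = 6P - 818.
Clearing the new market: 528 - 2P = 6P - 818, so P = 168.25 and q = 191.5.
ΔP = 168.25 − 157 = +11.25.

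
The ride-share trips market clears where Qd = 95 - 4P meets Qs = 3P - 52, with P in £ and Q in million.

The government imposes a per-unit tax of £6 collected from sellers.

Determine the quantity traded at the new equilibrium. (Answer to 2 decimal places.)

0.71

Solve the original market: 95 - 4P = 3P - 52, hence P = 21 and Q = 11.
Since sellers keep the price net of the tax, the effective supply curve becomes Qs = 3P - 70.
Setting them equal: 95 - 4P = 3P - 70 → 165 = 7P, so P = 165/7 ≈ 23.5714 and Q = 5/7 ≈ 0.7143.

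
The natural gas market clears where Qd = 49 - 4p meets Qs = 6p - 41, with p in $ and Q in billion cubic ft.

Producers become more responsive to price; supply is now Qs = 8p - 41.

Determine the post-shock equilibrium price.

7.5

Solve the original market: 49 - 4p = 6p - 41, hence p = 9 and Q = 13.
With the change applied: demand Qd = 49 - 4p, supply Qs = 8p - 41.
Setting them equal: 49 - 4p = 8p - 41 → 90 = 12p, so p = 7.5 and Q = 19.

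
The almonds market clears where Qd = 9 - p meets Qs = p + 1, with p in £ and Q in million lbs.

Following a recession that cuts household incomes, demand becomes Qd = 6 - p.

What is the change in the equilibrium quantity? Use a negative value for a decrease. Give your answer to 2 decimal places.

-1.50

Original equilibrium: 9 - p = p + 1 gives 8 = 2p, so p = 4 and Q = 5.
The new curves are Qd = 6 - p (demand) and Qs = p + 1 (supply).
New equilibrium: 6 - p = p + 1 ⇒ 5 = 2p ⇒ p = 2.5, Q = 3.5.
ΔQ = 3.5 − 5 = -1.50.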